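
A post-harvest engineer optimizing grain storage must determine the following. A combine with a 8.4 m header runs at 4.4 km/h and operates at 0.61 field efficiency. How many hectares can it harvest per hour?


C = w * v * eta_f / 10
  = 8.4 * 4.4 * 0.61 / 10
  = 22.55 / 10
  = 2.25 ha/h


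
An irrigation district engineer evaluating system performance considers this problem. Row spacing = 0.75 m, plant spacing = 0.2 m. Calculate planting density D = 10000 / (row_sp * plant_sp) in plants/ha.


D = 10000 / (row_sp * plant_sp)
  = 10000 / (0.75 * 0.2)
  = 10000 / 0.1500
  = 66666.67 plants/ha


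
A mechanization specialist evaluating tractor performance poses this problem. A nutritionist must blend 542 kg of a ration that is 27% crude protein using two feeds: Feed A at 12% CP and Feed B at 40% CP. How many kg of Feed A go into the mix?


parts_A = CP_b - target = 40 - 27 = 13
parts_B = target - CP_a = 27 - 12 = 15
total_parts = 13 + 15 = 28
Feed A = 542 * 13 / 28 = 251.64 kg
Feed B = 542 * 15 / 28 = 290.36 kg

251.64 kg


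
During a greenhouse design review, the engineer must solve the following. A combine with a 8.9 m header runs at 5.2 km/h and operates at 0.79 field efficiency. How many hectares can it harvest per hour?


C = w * v * eta_f / 10
  = 8.9 * 5.2 * 0.79 / 10
  = 36.56 / 10
  = 3.66 ha/h


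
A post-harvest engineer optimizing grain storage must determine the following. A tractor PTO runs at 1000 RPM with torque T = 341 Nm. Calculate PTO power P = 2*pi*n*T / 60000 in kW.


P = 2*pi*n*T / 60000
  = 2*pi * 1000 * 341 / 60000
  = 2142566.19 / 60000
  = 35.71 kW


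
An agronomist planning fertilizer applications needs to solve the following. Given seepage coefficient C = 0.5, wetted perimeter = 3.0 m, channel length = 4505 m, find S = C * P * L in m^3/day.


S = C * P * L
  = 0.5 * 3.0 * 4505
  = 6757.50 m^3/day


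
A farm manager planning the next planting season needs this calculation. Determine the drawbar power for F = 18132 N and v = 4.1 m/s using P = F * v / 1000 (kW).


P = F * v / 1000
  = 18132 * 4.1 / 1000
  = 74341.20 / 1000
  = 74.34 kW


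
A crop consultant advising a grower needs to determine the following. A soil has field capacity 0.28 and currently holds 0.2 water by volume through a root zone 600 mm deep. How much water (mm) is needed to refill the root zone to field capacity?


SMD = (FC - theta) * D
    = (0.28 - 0.2) * 600
    = 0.080 * 600
    = 48 mm


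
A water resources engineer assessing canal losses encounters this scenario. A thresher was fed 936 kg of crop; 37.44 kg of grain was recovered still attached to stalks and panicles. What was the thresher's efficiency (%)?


eta = (total - unthreshed) / total * 100
    = (936 - 37.44) / 936 * 100
    = 898.56 / 936 * 100
    = 96%


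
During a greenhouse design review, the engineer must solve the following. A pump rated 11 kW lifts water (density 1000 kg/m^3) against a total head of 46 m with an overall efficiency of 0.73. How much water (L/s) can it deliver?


Q = (P * 1000 * eta) / (rho * g * H)
  = (11 * 1000 * 0.73) / (1000 * 9.81 * 46)
  = 8030 / 451260
  = 0.01779 m^3/s = 17.79 L/s


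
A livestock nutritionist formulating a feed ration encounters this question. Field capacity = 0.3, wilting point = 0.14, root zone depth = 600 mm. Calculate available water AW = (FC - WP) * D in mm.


AW = (FC - WP) * D
   = (0.3 - 0.14) * 600
   = 0.16 * 600
   = 96 mm


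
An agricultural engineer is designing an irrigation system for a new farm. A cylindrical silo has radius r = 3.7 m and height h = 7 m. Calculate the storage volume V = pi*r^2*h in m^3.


V = pi * r^2 * h
  = pi * 3.7^2 * 7
  = pi * 13.69 * 7
  = 301.06 m^3


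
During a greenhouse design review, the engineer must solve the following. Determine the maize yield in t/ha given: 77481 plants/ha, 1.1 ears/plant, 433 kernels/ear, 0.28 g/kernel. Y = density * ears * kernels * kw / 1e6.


Y = density * ears * kernels * kw
  = 77481 * 1.1 * 433 * 0.28 g/ha
  = 10333176.08 g/ha
  = 10333.18 kg/ha = 10.33 t/ha


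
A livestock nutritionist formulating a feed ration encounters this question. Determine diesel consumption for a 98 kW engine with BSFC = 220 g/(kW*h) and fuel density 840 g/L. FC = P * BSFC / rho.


FC = P * BSFC / rho_fuel
   = 98 * 220 / 840
   = 21560 / 840
   = 25.67 L/h


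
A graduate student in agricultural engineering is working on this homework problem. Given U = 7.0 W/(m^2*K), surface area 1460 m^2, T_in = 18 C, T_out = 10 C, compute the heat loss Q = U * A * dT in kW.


dT = 18 - (10) = 8 K
Q = U * A * dT
  = 7.0 * 1460 * 8
  = 81760 W = 81.76 kW


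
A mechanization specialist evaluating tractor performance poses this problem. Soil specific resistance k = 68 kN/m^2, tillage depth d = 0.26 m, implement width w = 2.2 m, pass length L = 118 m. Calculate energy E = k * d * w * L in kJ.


E = k * d * w * L
  = 68 * 0.26 * 2.2 * 118
  = 4589.73 kJ


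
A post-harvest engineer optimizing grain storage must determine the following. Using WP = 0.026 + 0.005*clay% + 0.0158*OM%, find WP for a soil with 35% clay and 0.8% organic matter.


WP = 0.026 + 0.005*35 + 0.0158*0.8
   = 0.026 + 0.1750 + 0.0126
   = 0.2136


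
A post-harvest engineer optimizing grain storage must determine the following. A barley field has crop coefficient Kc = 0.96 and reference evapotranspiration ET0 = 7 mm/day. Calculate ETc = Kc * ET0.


ETc = Kc * ET0
    = 0.96 * 7
    = 6.72 mm/day


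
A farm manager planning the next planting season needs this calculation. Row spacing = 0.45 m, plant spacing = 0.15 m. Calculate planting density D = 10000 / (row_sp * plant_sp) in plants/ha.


D = 10000 / (row_sp * plant_sp)
  = 10000 / (0.45 * 0.15)
  = 10000 / 0.0675
  = 148148.15 plants/ha


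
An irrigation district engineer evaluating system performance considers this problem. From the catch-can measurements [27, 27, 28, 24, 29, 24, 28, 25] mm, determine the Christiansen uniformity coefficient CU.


xbar = 212 / 8 = 26.500
sum|xi - xbar| = 13
CU = 100 * (1 - 13 / (8 * 26.500))
   = 100 * (1 - 0.0613)
   = 93.87%


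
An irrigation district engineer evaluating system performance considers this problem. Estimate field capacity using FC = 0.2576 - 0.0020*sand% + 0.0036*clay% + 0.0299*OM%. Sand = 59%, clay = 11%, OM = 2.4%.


FC = 0.2576 - 0.0020*59 + 0.0036*11 + 0.0299*2.4
   = 0.2576 - 0.1180 + 0.0396 + 0.0718
   = 0.2510


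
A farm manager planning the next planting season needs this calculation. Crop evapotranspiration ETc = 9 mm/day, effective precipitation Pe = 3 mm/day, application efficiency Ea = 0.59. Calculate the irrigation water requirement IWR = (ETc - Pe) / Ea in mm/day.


IWR = (ETc - Pe) / Ea
    = (9 - 3) / 0.59
    = 6 / 0.59
    = 10.17 mm/day


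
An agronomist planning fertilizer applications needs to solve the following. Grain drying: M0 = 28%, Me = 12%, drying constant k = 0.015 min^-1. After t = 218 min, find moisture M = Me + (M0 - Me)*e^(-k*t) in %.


M = Me + (M0 - Me) * e^(-k*t)
  = 12 + (28 - 12) * e^(-0.015*218)
  = 12 + 16 * e^(-3.270)
  = 12 + 16 * 0.03801
  = 12 + 0.6081
  = 12.61%


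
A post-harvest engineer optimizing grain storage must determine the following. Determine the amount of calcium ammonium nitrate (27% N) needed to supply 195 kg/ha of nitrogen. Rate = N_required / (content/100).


Rate = N_required / (N_content / 100)
     = 195 / (27 / 100)
     = 195 / 0.27
     = 722.22 kg/ha


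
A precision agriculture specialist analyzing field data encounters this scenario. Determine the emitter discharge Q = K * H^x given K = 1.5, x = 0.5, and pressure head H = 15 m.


Q = K * H^x
  = 1.5 * 15^0.5
  = 1.5 * 3.8730
  = 5.81 L/h


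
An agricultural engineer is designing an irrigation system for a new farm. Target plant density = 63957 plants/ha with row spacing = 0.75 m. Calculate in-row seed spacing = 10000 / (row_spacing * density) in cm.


spacing = 10000 / (row_sp * density)
        = 10000 / (0.75 * 63957)
        = 10000 / 47967.75
        = 0.20847 m = 20.85 cm


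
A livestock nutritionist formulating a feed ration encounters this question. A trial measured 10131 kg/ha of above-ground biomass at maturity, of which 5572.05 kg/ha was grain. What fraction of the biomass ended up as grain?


HI = grain_yield / biomass
   = 5572.05 / 10131
   = 0.55


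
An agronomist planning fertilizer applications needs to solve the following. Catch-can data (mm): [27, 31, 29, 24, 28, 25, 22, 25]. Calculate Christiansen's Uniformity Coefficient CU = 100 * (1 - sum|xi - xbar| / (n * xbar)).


xbar = 211 / 8 = 26.375
sum|xi - xbar| = 19
CU = 100 * (1 - 19 / (8 * 26.375))
   = 100 * (1 - 0.0900)
   = 91.00%


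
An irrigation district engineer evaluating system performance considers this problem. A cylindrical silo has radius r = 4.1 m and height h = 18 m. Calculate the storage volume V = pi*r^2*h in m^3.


V = pi * r^2 * h
  = pi * 4.1^2 * 18
  = pi * 16.81 * 18
  = 950.58 m^3


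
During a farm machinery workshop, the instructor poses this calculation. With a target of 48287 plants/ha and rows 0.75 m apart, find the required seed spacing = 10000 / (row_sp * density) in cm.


spacing = 10000 / (row_sp * density)
        = 10000 / (0.75 * 48287)
        = 10000 / 36215.25
        = 0.27613 m = 27.61 cm


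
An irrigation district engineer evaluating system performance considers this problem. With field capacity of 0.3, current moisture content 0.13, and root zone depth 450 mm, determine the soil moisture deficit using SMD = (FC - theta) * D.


SMD = (FC - theta) * D
    = (0.3 - 0.13) * 450
    = 0.170 * 450
    = 76.50 mm


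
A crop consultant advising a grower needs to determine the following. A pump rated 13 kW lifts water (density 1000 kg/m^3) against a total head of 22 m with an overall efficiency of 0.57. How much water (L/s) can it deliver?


Q = (P * 1000 * eta) / (rho * g * H)
  = (13 * 1000 * 0.57) / (1000 * 9.81 * 22)
  = 7410 / 215820
  = 0.03433 m^3/s = 34.33 L/s


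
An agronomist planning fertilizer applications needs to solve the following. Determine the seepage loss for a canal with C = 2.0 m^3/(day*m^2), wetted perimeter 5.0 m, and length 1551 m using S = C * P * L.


S = C * P * L
  = 2.0 * 5.0 * 1551
  = 15510 m^3/day


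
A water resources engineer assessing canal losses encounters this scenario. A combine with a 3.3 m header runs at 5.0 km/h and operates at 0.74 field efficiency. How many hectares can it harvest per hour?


C = w * v * eta_f / 10
  = 3.3 * 5.0 * 0.74 / 10
  = 12.21 / 10
  = 1.22 ha/h


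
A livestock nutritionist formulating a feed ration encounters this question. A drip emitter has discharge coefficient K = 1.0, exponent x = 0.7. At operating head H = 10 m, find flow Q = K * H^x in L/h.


Q = K * H^x
  = 1.0 * 10^0.7
  = 1.0 * 5.0119
  = 5.01 L/h


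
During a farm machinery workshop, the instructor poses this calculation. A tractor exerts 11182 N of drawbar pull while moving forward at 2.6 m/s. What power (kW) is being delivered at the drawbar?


P = F * v / 1000
  = 11182 * 2.6 / 1000
  = 29073.20 / 1000
  = 29.07 kW


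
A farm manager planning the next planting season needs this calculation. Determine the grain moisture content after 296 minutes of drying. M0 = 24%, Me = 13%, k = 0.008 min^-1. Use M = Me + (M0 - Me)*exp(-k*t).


M = Me + (M0 - Me) * e^(-k*t)
  = 13 + (24 - 13) * e^(-0.008*296)
  = 13 + 11 * e^(-2.368)
  = 13 + 11 * 0.09367
  = 13 + 1.0303
  = 14.03%


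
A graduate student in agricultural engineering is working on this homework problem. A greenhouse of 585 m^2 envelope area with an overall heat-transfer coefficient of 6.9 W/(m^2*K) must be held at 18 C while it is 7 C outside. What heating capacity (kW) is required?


dT = 18 - (7) = 11 K
Q = U * A * dT
  = 6.9 * 585 * 11
  = 44401.50 W = 44.40 kW


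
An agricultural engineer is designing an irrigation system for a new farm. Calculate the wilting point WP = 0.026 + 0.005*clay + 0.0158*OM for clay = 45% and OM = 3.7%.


WP = 0.026 + 0.005*45 + 0.0158*3.7
   = 0.026 + 0.2250 + 0.0585
   = 0.3095


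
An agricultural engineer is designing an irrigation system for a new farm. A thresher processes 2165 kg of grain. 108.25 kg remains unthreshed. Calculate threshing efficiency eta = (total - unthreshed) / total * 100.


eta = (total - unthreshed) / total * 100
    = (2165 - 108.25) / 2165 * 100
    = 2056.75 / 2165 * 100
    = 95%


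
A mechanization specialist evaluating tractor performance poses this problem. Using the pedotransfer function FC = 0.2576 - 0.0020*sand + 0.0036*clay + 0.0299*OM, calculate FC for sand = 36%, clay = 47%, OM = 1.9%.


FC = 0.2576 - 0.0020*36 + 0.0036*47 + 0.0299*1.9
   = 0.2576 - 0.0720 + 0.1692 + 0.0568
   = 0.4116


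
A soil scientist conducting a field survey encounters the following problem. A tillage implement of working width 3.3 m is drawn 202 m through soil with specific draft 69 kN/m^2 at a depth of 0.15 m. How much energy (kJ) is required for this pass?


E = k * d * w * L
  = 69 * 0.15 * 3.3 * 202
  = 6899.31 kJ


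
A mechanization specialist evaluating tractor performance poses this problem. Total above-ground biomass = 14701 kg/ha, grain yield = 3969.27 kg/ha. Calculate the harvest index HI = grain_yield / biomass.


HI = grain_yield / biomass
   = 3969.27 / 14701
   = 0.27


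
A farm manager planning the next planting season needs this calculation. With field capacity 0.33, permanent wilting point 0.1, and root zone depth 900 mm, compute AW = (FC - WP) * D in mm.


AW = (FC - WP) * D
   = (0.33 - 0.1) * 900
   = 0.23 * 900
   = 207 mm


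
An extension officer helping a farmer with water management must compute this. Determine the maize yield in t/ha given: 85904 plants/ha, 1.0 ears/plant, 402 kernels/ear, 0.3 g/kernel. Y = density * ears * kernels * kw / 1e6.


Y = density * ears * kernels * kw
  = 85904 * 1.0 * 402 * 0.3 g/ha
  = 10360022.40 g/ha
  = 10360.02 kg/ha = 10.36 t/ha


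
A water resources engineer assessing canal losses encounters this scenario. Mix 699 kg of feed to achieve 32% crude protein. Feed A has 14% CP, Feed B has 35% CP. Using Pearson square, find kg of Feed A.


parts_A = CP_b - target = 35 - 32 = 3
parts_B = target - CP_a = 32 - 14 = 18
total_parts = 3 + 18 = 21
Feed A = 699 * 3 / 21 = 99.86 kg
Feed B = 699 * 18 / 21 = 599.14 kg

99.86 kg


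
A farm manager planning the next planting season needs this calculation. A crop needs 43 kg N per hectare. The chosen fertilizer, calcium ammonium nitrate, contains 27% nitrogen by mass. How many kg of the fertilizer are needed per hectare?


Rate = N_required / (N_content / 100)
     = 43 / (27 / 100)
     = 43 / 0.27
     = 159.26 kg/ha


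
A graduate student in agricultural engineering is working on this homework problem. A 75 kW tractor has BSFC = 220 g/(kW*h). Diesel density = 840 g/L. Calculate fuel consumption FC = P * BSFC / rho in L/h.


FC = P * BSFC / rho_fuel
   = 75 * 220 / 840
   = 16500 / 840
   = 19.64 L/h


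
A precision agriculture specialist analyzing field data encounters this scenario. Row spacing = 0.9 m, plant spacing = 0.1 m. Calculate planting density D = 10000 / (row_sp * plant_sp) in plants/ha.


D = 10000 / (row_sp * plant_sp)
  = 10000 / (0.9 * 0.1)
  = 10000 / 0.0900
  = 111111.11 plants/ha


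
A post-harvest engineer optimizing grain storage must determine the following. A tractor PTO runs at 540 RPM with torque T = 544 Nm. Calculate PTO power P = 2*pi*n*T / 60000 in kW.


P = 2*pi*n*T / 60000
  = 2*pi * 540 * 544 / 60000
  = 1845748.52 / 60000
  = 30.76 kW


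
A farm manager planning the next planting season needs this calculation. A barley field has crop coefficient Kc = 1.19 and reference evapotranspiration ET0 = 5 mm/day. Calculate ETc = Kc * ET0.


ETc = Kc * ET0
    = 1.19 * 5
    = 5.95 mm/day


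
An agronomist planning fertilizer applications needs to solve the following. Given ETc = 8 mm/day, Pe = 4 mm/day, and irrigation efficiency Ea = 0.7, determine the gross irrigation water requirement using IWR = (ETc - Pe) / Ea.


IWR = (ETc - Pe) / Ea
    = (8 - 4) / 0.7
    = 4 / 0.7
    = 5.71 mm/day


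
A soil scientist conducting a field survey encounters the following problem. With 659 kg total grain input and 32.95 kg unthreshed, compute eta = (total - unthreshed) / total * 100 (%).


eta = (total - unthreshed) / total * 100
    = (659 - 32.95) / 659 * 100
    = 626.05 / 659 * 100
    = 95%


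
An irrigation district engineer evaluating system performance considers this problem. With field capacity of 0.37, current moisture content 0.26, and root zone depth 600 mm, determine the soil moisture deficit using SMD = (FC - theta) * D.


SMD = (FC - theta) * D
    = (0.37 - 0.26) * 600
    = 0.110 * 600
    = 66 mm


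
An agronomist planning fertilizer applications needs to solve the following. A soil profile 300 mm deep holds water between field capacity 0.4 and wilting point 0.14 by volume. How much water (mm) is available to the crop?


AW = (FC - WP) * D
   = (0.4 - 0.14) * 300
   = 0.26 * 300
   = 78 mm


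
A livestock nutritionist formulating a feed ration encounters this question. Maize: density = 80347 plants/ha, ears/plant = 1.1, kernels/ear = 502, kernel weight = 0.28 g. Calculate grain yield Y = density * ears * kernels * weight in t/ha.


Y = density * ears * kernels * kw
  = 80347 * 1.1 * 502 * 0.28 g/ha
  = 12422931.75 g/ha
  = 12422.93 kg/ha = 12.42 t/ha


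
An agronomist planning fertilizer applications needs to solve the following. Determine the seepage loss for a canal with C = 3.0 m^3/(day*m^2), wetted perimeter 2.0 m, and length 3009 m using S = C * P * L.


S = C * P * L
  = 3.0 * 2.0 * 3009
  = 18054 m^3/day


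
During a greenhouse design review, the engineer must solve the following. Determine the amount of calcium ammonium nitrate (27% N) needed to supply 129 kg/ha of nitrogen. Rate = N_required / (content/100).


Rate = N_required / (N_content / 100)
     = 129 / (27 / 100)
     = 129 / 0.27
     = 477.78 kg/ha


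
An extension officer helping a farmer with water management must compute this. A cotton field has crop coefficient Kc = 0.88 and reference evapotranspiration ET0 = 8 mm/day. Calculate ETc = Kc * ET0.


ETc = Kc * ET0
    = 0.88 * 8
    = 7.04 mm/day


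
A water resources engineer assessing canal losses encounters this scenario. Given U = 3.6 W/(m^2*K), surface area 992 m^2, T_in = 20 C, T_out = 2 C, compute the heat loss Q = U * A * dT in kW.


dT = 20 - (2) = 18 K
Q = U * A * dT
  = 3.6 * 992 * 18
  = 64281.60 W = 64.28 kW


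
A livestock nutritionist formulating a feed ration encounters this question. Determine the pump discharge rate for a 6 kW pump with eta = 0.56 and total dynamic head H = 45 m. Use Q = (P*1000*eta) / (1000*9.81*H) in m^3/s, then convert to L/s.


Q = (P * 1000 * eta) / (rho * g * H)
  = (6 * 1000 * 0.56) / (1000 * 9.81 * 45)
  = 3360 / 441450
  = 0.00761 m^3/s = 7.61 L/s


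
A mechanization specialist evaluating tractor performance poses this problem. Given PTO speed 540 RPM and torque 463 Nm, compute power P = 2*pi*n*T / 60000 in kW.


P = 2*pi*n*T / 60000
  = 2*pi * 540 * 463 / 60000
  = 1570921.99 / 60000
  = 26.18 kW


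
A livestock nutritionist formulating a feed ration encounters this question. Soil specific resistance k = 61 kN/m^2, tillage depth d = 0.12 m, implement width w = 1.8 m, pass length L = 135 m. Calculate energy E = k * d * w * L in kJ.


E = k * d * w * L
  = 61 * 0.12 * 1.8 * 135
  = 1778.76 kJ


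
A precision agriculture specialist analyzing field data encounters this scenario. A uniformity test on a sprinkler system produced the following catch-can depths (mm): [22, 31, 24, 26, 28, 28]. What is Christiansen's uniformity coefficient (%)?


xbar = 159 / 6 = 26.500
sum|xi - xbar| = 15
CU = 100 * (1 - 15 / (6 * 26.500))
   = 100 * (1 - 0.0943)
   = 90.57%


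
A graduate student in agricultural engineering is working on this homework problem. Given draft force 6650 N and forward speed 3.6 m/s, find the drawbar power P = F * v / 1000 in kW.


P = F * v / 1000
  = 6650 * 3.6 / 1000
  = 23940 / 1000
  = 23.94 kW


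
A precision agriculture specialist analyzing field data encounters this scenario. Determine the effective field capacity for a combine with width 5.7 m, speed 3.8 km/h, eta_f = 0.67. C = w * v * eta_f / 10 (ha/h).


C = w * v * eta_f / 10
  = 5.7 * 3.8 * 0.67 / 10
  = 14.51 / 10
  = 1.45 ha/h


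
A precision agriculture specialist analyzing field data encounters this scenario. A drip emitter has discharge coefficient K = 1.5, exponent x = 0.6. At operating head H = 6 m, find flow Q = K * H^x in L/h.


Q = K * H^x
  = 1.5 * 6^0.6
  = 1.5 * 2.9302
  = 4.40 L/h


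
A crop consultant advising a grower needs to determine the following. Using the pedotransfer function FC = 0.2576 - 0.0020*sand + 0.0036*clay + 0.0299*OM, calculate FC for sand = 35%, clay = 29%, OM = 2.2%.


FC = 0.2576 - 0.0020*35 + 0.0036*29 + 0.0299*2.2
   = 0.2576 - 0.0700 + 0.1044 + 0.0658
   = 0.3578


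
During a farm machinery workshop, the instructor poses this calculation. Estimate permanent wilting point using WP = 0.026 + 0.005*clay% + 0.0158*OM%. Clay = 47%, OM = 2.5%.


WP = 0.026 + 0.005*47 + 0.0158*2.5
   = 0.026 + 0.2350 + 0.0395
   = 0.3005


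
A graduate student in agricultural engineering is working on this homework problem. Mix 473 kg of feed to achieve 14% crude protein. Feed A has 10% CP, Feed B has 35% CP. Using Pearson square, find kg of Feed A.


parts_A = CP_b - target = 35 - 14 = 21
parts_B = target - CP_a = 14 - 10 = 4
total_parts = 21 + 4 = 25
Feed A = 473 * 21 / 25 = 397.32 kg
Feed B = 473 * 4 / 25 = 75.68 kg

397.32 kg


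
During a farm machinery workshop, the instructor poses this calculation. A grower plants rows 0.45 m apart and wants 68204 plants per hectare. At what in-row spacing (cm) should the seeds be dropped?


spacing = 10000 / (row_sp * density)
        = 10000 / (0.45 * 68204)
        = 10000 / 30691.80
        = 0.32582 m = 32.58 cm


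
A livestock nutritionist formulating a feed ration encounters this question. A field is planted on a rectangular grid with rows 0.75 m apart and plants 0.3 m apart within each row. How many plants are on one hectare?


D = 10000 / (row_sp * plant_sp)
  = 10000 / (0.75 * 0.3)
  = 10000 / 0.2250
  = 44444.44 plants/ha


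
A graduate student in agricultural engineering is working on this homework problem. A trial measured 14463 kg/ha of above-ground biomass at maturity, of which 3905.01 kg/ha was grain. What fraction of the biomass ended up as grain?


HI = grain_yield / biomass
   = 3905.01 / 14463
   = 0.27


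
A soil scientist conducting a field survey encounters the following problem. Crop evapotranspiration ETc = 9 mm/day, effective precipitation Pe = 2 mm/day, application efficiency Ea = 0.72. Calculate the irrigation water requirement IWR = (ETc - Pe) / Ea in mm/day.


IWR = (ETc - Pe) / Ea
    = (9 - 2) / 0.72
    = 7 / 0.72
    = 9.72 mm/day


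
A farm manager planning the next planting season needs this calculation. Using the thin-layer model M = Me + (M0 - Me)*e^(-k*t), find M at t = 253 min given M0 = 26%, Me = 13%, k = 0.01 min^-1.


M = Me + (M0 - Me) * e^(-k*t)
  = 13 + (26 - 13) * e^(-0.01*253)
  = 13 + 13 * e^(-2.530)
  = 13 + 13 * 0.07966
  = 13 + 1.0356
  = 14.04%


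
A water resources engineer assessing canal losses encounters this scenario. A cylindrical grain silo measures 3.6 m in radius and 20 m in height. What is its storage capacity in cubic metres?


V = pi * r^2 * h
  = pi * 3.6^2 * 20
  = pi * 12.96 * 20
  = 814.30 m^3


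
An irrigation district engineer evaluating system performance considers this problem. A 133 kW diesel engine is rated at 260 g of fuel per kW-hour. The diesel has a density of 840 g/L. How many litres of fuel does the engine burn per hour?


FC = P * BSFC / rho_fuel
   = 133 * 260 / 840
   = 34580 / 840
   = 41.17 L/h


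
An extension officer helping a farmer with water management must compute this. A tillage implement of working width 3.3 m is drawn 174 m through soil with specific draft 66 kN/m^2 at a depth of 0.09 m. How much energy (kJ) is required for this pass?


E = k * d * w * L
  = 66 * 0.09 * 3.3 * 174
  = 3410.75 kJ


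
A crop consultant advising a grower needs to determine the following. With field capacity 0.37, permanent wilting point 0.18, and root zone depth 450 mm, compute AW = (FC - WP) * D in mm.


AW = (FC - WP) * D
   = (0.37 - 0.18) * 450
   = 0.19 * 450
   = 85.50 mm


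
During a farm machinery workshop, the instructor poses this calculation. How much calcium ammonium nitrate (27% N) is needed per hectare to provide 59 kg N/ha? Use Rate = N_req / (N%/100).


Rate = N_required / (N_content / 100)
     = 59 / (27 / 100)
     = 59 / 0.27
     = 218.52 kg/ha


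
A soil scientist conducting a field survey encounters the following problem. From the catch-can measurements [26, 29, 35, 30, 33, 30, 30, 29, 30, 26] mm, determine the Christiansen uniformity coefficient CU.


xbar = 298 / 10 = 29.800
sum|xi - xbar| = 18.400
CU = 100 * (1 - 18.400 / (10 * 29.800))
   = 100 * (1 - 0.0617)
   = 93.83%


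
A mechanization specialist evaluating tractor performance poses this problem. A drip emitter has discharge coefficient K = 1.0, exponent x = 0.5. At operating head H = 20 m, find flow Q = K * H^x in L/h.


Q = K * H^x
  = 1.0 * 20^0.5
  = 1.0 * 4.4721
  = 4.47 L/h


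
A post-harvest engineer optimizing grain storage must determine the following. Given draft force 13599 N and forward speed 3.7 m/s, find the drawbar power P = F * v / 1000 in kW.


P = F * v / 1000
  = 13599 * 3.7 / 1000
  = 50316.30 / 1000
  = 50.32 kW


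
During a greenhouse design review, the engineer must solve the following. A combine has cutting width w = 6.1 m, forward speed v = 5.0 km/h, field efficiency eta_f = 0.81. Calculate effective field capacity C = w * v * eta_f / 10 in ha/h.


C = w * v * eta_f / 10
  = 6.1 * 5.0 * 0.81 / 10
  = 24.71 / 10
  = 2.47 ha/h


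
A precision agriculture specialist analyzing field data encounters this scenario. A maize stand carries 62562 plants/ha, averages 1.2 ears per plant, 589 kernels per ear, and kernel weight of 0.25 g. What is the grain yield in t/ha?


Y = density * ears * kernels * kw
  = 62562 * 1.2 * 589 * 0.25 g/ha
  = 11054705.40 g/ha
  = 11054.71 kg/ha = 11.05 t/ha


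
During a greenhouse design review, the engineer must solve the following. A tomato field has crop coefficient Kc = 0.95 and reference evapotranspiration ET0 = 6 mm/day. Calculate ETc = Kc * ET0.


ETc = Kc * ET0
    = 0.95 * 6
    = 5.70 mm/day


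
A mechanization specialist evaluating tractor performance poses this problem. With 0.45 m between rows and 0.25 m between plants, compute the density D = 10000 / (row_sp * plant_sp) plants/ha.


D = 10000 / (row_sp * plant_sp)
  = 10000 / (0.45 * 0.25)
  = 10000 / 0.1125
  = 88888.89 plants/ha


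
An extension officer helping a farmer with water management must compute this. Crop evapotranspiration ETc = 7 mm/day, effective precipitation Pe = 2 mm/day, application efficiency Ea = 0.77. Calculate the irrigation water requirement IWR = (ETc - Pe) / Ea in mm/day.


IWR = (ETc - Pe) / Ea
    = (7 - 2) / 0.77
    = 5 / 0.77
    = 6.49 mm/day


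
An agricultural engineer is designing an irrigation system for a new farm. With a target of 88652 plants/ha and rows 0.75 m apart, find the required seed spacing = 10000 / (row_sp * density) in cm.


spacing = 10000 / (row_sp * density)
        = 10000 / (0.75 * 88652)
        = 10000 / 66489
        = 0.15040 m = 15.04 cm


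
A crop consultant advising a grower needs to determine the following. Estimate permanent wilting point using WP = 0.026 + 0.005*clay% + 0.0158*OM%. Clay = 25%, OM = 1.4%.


WP = 0.026 + 0.005*25 + 0.0158*1.4
   = 0.026 + 0.1250 + 0.0221
   = 0.1731


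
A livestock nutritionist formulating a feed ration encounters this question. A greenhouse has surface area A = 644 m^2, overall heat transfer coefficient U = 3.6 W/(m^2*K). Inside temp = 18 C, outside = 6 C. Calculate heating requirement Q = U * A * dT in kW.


dT = 18 - (6) = 12 K
Q = U * A * dT
  = 3.6 * 644 * 12
  = 27820.80 W = 27.82 kW


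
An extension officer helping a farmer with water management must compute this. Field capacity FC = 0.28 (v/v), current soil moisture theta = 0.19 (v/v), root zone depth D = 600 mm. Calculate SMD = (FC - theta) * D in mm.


SMD = (FC - theta) * D
    = (0.28 - 0.19) * 600
    = 0.090 * 600
    = 54 mm


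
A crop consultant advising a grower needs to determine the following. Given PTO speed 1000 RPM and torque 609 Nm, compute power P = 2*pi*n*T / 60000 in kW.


P = 2*pi*n*T / 60000
  = 2*pi * 1000 * 609 / 60000
  = 3826459.85 / 60000
  = 63.77 kW


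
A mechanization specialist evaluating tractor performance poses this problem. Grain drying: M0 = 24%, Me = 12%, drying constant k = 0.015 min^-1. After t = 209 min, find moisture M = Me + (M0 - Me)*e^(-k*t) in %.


M = Me + (M0 - Me) * e^(-k*t)
  = 12 + (24 - 12) * e^(-0.015*209)
  = 12 + 12 * e^(-3.135)
  = 12 + 12 * 0.04350
  = 12 + 0.5220
  = 12.52%


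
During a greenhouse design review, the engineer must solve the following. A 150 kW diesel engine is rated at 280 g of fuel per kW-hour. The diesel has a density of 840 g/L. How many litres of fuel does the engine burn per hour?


FC = P * BSFC / rho_fuel
   = 150 * 280 / 840
   = 42000 / 840
   = 50 L/h


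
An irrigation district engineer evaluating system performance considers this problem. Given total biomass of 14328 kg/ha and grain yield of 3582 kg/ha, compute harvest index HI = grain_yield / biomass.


HI = grain_yield / biomass
   = 3582 / 14328
   = 0.25


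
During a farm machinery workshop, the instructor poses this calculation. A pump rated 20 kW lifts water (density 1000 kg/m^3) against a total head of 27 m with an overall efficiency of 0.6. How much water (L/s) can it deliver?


Q = (P * 1000 * eta) / (rho * g * H)
  = (20 * 1000 * 0.6) / (1000 * 9.81 * 27)
  = 12000 / 264870
  = 0.04531 m^3/s = 45.31 L/s


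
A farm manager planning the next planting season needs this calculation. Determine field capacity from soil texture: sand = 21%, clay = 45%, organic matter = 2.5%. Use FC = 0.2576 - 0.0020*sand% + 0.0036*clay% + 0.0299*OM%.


FC = 0.2576 - 0.0020*21 + 0.0036*45 + 0.0299*2.5
   = 0.2576 - 0.0420 + 0.1620 + 0.0748
   = 0.4524


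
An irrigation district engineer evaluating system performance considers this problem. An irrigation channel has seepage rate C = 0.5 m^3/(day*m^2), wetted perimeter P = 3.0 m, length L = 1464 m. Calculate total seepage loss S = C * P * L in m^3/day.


S = C * P * L
  = 0.5 * 3.0 * 1464
  = 2196 m^3/day


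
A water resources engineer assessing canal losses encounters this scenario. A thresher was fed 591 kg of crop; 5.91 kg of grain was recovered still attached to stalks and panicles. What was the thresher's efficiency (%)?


eta = (total - unthreshed) / total * 100
    = (591 - 5.91) / 591 * 100
    = 585.09 / 591 * 100
    = 99%


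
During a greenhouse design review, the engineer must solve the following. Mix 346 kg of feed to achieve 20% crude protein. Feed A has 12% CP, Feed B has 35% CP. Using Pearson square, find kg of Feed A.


parts_A = CP_b - target = 35 - 20 = 15
parts_B = target - CP_a = 20 - 12 = 8
total_parts = 15 + 8 = 23
Feed A = 346 * 15 / 23 = 225.65 kg
Feed B = 346 * 8 / 23 = 120.35 kg

225.65 kg


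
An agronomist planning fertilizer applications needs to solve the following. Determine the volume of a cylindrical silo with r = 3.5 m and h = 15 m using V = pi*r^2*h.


V = pi * r^2 * h
  = pi * 3.5^2 * 15
  = pi * 12.25 * 15
  = 577.27 m^3


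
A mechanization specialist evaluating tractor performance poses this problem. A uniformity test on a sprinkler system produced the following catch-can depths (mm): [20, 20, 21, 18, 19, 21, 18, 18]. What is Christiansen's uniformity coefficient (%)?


xbar = 155 / 8 = 19.375
sum|xi - xbar| = 9
CU = 100 * (1 - 9 / (8 * 19.375))
   = 100 * (1 - 0.0581)
   = 94.19%


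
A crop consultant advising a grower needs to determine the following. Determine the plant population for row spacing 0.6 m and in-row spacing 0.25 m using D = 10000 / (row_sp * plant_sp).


D = 10000 / (row_sp * plant_sp)
  = 10000 / (0.6 * 0.25)
  = 10000 / 0.1500
  = 66666.67 plants/ha


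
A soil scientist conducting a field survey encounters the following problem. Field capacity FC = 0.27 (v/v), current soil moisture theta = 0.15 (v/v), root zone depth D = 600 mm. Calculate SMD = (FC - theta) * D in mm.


SMD = (FC - theta) * D
    = (0.27 - 0.15) * 600
    = 0.120 * 600
    = 72 mm


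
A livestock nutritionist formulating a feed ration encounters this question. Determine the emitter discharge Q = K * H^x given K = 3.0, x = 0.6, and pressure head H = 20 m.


Q = K * H^x
  = 3.0 * 20^0.6
  = 3.0 * 6.0342
  = 18.10 L/h


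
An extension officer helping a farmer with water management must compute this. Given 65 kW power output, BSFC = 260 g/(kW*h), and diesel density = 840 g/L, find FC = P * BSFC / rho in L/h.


FC = P * BSFC / rho_fuel
   = 65 * 260 / 840
   = 16900 / 840
   = 20.12 L/h


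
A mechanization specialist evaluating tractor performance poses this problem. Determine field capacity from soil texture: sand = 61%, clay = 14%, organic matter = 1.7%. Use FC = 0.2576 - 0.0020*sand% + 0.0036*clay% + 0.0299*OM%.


FC = 0.2576 - 0.0020*61 + 0.0036*14 + 0.0299*1.7
   = 0.2576 - 0.1220 + 0.0504 + 0.0508
   = 0.2368


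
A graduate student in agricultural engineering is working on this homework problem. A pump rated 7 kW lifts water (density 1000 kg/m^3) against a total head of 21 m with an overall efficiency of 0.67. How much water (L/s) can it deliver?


Q = (P * 1000 * eta) / (rho * g * H)
  = (7 * 1000 * 0.67) / (1000 * 9.81 * 21)
  = 4690 / 206010
  = 0.02277 m^3/s = 22.77 L/s


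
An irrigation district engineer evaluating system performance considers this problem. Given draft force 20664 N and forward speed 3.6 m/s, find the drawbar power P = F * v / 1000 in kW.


P = F * v / 1000
  = 20664 * 3.6 / 1000
  = 74390.40 / 1000
  = 74.39 kW


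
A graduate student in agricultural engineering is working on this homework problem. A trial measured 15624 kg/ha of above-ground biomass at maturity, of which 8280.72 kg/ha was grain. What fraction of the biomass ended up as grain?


HI = grain_yield / biomass
   = 8280.72 / 15624
   = 0.53


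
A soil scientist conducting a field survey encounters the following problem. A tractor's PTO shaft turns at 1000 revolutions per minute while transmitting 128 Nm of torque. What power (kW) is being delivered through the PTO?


P = 2*pi*n*T / 60000
  = 2*pi * 1000 * 128 / 60000
  = 804247.72 / 60000
  = 13.40 kW


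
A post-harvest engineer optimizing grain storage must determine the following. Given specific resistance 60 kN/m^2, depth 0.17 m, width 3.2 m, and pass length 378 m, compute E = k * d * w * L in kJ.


E = k * d * w * L
  = 60 * 0.17 * 3.2 * 378
  = 12337.92 kJ


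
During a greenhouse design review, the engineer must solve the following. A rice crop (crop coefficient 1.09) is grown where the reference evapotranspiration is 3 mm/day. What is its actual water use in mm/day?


ETc = Kc * ET0
    = 1.09 * 3
    = 3.27 mm/day


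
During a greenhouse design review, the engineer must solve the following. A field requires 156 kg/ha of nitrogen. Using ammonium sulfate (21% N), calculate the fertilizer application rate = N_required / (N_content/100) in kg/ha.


Rate = N_required / (N_content / 100)
     = 156 / (21 / 100)
     = 156 / 0.21
     = 742.86 kg/ha


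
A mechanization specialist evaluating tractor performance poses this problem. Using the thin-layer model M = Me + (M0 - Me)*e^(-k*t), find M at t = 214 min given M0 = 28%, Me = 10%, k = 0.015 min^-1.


M = Me + (M0 - Me) * e^(-k*t)
  = 10 + (28 - 10) * e^(-0.015*214)
  = 10 + 18 * e^(-3.210)
  = 10 + 18 * 0.04036
  = 10 + 0.7264
  = 10.73%


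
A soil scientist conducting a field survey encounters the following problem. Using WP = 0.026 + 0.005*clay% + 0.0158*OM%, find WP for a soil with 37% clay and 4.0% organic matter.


WP = 0.026 + 0.005*37 + 0.0158*4.0
   = 0.026 + 0.1850 + 0.0632
   = 0.2742


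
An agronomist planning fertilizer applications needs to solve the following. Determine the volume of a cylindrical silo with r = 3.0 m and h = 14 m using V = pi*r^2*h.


V = pi * r^2 * h
  = pi * 3.0^2 * 14
  = pi * 9 * 14
  = 395.84 m^3


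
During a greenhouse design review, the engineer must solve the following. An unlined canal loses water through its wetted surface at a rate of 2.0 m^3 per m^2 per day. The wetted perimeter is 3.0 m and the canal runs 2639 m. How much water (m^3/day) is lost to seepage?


S = C * P * L
  = 2.0 * 3.0 * 2639
  = 15834 m^3/day


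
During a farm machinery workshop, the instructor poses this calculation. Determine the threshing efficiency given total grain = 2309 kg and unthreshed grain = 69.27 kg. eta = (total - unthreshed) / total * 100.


eta = (total - unthreshed) / total * 100
    = (2309 - 69.27) / 2309 * 100
    = 2239.73 / 2309 * 100
    = 97%


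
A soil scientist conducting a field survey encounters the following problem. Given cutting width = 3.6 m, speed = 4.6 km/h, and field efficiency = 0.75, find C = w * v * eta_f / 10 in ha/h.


C = w * v * eta_f / 10
  = 3.6 * 4.6 * 0.75 / 10
  = 12.42 / 10
  = 1.24 ha/h


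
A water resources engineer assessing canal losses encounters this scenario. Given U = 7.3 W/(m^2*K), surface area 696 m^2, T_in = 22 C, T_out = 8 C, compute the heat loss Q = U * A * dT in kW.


dT = 22 - (8) = 14 K
Q = U * A * dT
  = 7.3 * 696 * 14
  = 71131.20 W = 71.13 kW


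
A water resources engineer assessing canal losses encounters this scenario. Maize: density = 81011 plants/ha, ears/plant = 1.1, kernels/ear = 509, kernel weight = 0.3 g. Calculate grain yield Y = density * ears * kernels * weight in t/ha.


Y = density * ears * kernels * kw
  = 81011 * 1.1 * 509 * 0.3 g/ha
  = 13607417.67 g/ha
  = 13607.42 kg/ha = 13.61 t/ha


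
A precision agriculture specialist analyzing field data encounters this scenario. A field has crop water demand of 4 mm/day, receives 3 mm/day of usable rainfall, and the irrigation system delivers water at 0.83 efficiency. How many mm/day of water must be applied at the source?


IWR = (ETc - Pe) / Ea
    = (4 - 3) / 0.83
    = 1 / 0.83
    = 1.20 mm/day


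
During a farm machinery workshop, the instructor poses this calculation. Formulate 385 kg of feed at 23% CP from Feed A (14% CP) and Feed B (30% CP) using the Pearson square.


parts_A = CP_b - target = 30 - 23 = 7
parts_B = target - CP_a = 23 - 14 = 9
total_parts = 7 + 9 = 16
Feed A = 385 * 7 / 16 = 168.44 kg
Feed B = 385 * 9 / 16 = 216.56 kg

168.44 kg


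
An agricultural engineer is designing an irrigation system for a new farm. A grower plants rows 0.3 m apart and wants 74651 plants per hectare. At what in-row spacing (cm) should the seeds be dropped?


spacing = 10000 / (row_sp * density)
        = 10000 / (0.3 * 74651)
        = 10000 / 22395.30
        = 0.44652 m = 44.65 cm


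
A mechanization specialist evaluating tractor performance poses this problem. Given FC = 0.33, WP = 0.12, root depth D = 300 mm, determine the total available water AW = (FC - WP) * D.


AW = (FC - WP) * D
   = (0.33 - 0.12) * 300
   = 0.21 * 300
   = 63 mm


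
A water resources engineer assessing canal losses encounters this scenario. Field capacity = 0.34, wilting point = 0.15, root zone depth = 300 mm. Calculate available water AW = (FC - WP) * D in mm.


AW = (FC - WP) * D
   = (0.34 - 0.15) * 300
   = 0.19 * 300
   = 57 mm
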